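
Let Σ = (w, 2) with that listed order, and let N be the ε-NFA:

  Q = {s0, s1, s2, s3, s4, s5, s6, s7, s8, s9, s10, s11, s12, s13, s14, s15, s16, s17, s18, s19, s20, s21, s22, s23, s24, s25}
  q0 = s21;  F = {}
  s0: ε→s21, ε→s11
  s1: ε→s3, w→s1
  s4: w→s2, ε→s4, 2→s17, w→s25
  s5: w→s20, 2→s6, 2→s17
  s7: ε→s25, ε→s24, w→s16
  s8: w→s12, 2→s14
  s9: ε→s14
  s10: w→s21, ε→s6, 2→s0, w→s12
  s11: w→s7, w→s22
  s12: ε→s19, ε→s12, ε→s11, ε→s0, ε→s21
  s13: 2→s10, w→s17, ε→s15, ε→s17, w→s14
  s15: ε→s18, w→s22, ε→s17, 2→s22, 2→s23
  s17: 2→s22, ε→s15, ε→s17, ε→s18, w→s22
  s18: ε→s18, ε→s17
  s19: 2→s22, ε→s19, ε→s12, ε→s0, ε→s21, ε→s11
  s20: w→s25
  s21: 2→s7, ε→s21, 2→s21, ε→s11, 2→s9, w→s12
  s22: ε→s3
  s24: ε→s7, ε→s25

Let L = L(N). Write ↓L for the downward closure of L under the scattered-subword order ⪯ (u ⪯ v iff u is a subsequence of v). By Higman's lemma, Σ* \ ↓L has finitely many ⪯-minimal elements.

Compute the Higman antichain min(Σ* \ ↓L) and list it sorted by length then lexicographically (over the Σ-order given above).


min(Σ*\↓L) = [ε].

|Q|=26, |F|=0, |δ|=61 (32 ε).
min D↑ (1 st, q0=0, F={0}): 0:w→0,2→0 (ε-aug+det+¬).
ε ∈ L(D↑) ⇒ ↓L = ∅.


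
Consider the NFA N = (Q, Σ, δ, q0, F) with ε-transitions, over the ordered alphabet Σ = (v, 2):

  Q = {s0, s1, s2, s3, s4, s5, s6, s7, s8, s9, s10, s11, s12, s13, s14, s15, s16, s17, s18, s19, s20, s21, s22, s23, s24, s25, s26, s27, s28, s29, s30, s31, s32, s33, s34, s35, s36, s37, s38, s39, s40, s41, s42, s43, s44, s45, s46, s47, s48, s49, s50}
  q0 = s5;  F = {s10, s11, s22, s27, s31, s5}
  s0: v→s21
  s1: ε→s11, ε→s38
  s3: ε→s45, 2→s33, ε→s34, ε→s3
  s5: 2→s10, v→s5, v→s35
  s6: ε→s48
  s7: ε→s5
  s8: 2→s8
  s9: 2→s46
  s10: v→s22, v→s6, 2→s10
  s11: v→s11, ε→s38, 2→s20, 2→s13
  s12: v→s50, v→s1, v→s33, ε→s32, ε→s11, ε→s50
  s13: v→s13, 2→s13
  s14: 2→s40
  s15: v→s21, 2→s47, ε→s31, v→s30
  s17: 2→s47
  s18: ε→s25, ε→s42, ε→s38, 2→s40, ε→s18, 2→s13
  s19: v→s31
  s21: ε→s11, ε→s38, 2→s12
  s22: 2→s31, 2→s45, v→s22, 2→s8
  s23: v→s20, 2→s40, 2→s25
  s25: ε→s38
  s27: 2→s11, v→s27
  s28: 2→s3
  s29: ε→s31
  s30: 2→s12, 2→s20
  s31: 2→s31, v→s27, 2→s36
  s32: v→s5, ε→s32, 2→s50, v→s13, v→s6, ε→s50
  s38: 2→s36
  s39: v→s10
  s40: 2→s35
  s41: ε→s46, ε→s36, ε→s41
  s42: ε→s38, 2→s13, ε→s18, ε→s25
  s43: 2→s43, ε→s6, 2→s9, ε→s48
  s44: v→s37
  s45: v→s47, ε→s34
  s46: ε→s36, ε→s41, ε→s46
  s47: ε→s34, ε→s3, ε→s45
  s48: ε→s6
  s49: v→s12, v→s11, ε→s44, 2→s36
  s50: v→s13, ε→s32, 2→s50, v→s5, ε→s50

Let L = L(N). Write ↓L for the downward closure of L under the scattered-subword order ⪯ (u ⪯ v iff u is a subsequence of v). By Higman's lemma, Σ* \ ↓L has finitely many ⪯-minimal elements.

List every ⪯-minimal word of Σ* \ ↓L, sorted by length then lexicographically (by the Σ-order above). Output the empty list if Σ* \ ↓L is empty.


|Q|=51, |F|=6, |δ|=101 (41 ε).
min D↑ (7 st, q0=0, F={6}): 0:v→0,2→1 1:v→2,2→1 2:v→2,2→3 3:v→4,2→3 4:v→4,2→5 5:v→5,2→6 6:v→6,2→6 (ε-aug+det+¬).
'2v2v22': |S_i|=[19, 17, 16, 13, 11, 6, 3] end={s13,s20,s36} — reject; 6/6 deletions ∈↓L.
1 minimals (antichain).

min(Σ*\↓L) = [2v2v22].


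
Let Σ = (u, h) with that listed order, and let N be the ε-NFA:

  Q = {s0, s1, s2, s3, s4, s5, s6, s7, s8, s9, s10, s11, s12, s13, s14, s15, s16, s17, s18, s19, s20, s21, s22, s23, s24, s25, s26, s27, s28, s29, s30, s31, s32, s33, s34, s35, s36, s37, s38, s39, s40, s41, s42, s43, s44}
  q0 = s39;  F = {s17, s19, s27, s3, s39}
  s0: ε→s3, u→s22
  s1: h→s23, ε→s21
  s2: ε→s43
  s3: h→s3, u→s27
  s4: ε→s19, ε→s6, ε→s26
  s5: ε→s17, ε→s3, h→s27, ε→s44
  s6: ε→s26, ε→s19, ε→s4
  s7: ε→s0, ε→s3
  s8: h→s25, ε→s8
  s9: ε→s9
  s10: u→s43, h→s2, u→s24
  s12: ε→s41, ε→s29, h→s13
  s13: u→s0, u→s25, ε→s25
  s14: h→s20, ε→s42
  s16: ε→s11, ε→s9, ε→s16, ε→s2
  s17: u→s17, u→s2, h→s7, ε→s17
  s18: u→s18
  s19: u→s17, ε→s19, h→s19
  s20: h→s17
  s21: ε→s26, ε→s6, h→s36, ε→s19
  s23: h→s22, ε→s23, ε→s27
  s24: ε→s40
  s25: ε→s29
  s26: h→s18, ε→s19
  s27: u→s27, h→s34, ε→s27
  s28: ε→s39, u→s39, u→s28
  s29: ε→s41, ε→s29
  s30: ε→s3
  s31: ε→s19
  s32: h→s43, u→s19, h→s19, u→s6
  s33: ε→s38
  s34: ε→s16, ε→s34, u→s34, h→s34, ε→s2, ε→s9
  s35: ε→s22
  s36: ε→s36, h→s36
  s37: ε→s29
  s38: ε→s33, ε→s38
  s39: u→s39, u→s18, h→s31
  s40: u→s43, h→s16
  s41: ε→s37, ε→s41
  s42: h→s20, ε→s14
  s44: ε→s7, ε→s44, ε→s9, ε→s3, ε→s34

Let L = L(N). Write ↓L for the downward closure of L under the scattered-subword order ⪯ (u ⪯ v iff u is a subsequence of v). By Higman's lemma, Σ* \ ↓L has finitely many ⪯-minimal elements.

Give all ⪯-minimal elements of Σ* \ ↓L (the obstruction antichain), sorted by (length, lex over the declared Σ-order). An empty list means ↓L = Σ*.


Antichain: [huhuh].

|Q|=45, |F|=5, |δ|=98 (58 ε).
min D↑ (6 st, q0=0, F={5}): 0:u→0,h→1 1:u→2,h→1 2:u→2,h→3 3:u→4,h→3 4:u→4,h→5 5:u→5,h→5 [Hopcroft].
'huhuh': |S_i|=[16, 14, 12, 11, 8, 6] end={s11,s16,s2,s34,s43,s9} ∉↓L; 5/5 del acc.
1 minimals (antichain).


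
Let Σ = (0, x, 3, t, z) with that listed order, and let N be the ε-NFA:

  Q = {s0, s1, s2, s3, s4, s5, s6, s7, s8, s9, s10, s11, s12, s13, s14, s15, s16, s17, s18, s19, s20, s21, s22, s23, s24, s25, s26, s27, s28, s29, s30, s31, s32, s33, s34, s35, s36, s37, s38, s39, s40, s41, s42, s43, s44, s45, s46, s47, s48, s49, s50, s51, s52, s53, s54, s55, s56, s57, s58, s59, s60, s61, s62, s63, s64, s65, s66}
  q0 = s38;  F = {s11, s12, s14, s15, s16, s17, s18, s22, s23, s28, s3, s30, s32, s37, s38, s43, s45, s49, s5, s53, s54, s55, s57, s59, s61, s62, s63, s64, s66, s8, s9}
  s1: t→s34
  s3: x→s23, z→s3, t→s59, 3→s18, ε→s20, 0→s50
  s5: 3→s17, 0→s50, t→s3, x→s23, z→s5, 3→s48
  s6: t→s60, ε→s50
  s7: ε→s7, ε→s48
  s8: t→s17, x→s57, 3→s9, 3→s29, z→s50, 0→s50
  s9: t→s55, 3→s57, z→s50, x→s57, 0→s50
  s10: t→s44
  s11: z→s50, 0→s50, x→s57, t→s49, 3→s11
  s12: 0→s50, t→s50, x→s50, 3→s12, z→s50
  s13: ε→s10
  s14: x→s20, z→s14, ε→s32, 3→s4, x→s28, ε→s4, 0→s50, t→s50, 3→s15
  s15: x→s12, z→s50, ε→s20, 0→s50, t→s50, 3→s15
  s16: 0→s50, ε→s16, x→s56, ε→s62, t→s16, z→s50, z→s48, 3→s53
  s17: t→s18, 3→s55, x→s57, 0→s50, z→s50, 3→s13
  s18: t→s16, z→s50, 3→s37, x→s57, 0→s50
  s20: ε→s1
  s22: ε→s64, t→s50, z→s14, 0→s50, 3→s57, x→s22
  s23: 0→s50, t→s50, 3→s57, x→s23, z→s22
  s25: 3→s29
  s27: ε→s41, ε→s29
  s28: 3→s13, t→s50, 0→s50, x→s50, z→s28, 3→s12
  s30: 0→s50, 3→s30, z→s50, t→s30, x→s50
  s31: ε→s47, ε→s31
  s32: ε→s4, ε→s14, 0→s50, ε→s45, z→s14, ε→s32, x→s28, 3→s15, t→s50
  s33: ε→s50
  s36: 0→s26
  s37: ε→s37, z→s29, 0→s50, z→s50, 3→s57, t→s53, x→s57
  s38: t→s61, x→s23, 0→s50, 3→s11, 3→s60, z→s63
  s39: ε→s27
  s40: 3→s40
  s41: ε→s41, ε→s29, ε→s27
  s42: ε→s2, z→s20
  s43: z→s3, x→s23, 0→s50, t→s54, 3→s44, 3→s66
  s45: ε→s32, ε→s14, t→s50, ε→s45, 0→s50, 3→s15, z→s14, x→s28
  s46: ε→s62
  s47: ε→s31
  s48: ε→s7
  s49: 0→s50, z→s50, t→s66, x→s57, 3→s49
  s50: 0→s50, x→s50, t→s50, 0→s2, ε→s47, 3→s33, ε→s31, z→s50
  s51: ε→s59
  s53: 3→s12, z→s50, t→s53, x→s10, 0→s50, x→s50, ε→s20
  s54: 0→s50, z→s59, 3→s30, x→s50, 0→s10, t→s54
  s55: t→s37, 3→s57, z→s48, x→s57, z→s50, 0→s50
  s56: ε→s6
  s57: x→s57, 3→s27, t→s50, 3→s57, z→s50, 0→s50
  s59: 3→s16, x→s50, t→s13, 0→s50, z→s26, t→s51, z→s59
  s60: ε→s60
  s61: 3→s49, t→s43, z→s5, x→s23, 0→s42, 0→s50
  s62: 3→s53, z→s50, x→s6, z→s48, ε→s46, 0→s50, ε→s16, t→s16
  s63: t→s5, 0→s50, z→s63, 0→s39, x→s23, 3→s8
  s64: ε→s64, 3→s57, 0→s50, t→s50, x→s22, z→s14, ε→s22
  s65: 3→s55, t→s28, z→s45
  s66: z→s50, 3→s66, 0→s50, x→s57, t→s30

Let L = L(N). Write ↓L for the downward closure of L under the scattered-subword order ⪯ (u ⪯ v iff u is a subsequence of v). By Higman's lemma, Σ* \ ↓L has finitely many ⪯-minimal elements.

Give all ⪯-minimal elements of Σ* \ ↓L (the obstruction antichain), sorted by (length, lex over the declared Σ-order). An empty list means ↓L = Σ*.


|Q|=67, |F|=31, |δ|=233 (43 ε).
min D↑ (28 st, q0=0, F={1}): 0:0→1,x→2,3→3,t→4,z→5 1:0→1,x→1,3→1,t→1,z→1 2:0→1,x→2,3→6,t→1,z→7 3:0→1,x→6,3→3,t→8,z→1 4:0→1,x→2,3→8,t→9,z→10 5:0→1,x→2,3→11,t→10,z→5 6:0→1,x→6,3→6,t→1,z→1 7:0→1,x→7,3→6,t→1,z→12 8:0→1,x→6,3→8,t→13,z→1 9:0→1,x→2,3→13,t→14,z→15 10:0→1,x→2,3→16,t→15,z→10 11:0→1,x→6,3→17,t→16,z→1 12:0→1,x→18,3→19,t→1,z→12 13:0→1,x→6,3→13,t→20,z→1 14:0→1,x→1,3→20,t→14,z→21 15:0→1,x→2,3→22,t→21,z→15 16:0→1,x→6,3→23,t→22,z→1 17:0→1,x→6,3→6,t→23,z→1 18:0→1,x→1,3→24,t→1,z→18 19:0→1,x→24,3→19,t→1,z→1 20:0→1,x→1,3→20,t→20,z→1 21:0→1,x→1,3→25,t→21,z→21 22:0→1,x→6,3→26,t→25,z→1 23:0→1,x→6,3→6,t→26,z→1 24:0→1,x→1,3→24,t→1,z→1 25:0→1,x→1,3→27,t→25,z→1 26:0→1,x→6,3→6,t→27,z→1 27:0→1,x→1,3→24,t→27,z→1 (ε-aug+det+¬).
'0': |S_i|=[56, 15] end={s1,s10,s2,s20,s27,s29,s31,s33,s34,s39,s41,s42,…} rej; 1/1 deletions ∈↓L.
'xt': N↓-sim [56, 28, 8] end={s2,s31,s33,s34,s44,s47,s50,s60} ∉↓L; 2/2 del acc.
'3z': N↓-sim [56, 37, 8] end={s2,s29,s31,s33,s47,s48,s50,s7} ∉↓L; 2/2 del acc.
'tttx': N↓-sim [56, 50, 44, 26, 10] end={s10,s2,s31,s33,s44,s47,s50,s56,s6,s60} ∉↓L; 4/4 single-dels accept.
'xzzxx': |S_i|=[56, 28, 24, 18, 13, 5] end={s2,s31,s33,s47,s50} — reject; 5/5 deletions ∈↓L.
'z333t': |S_i|=[56, 47, 33, 23, 14, 6] end={s2,s31,s33,s34,s47,s50} ∉↓L; 5/5 single-dels accept.
6 obstructions.

Antichain: [0, xt, 3z, tttx, xzzxx, z333t].


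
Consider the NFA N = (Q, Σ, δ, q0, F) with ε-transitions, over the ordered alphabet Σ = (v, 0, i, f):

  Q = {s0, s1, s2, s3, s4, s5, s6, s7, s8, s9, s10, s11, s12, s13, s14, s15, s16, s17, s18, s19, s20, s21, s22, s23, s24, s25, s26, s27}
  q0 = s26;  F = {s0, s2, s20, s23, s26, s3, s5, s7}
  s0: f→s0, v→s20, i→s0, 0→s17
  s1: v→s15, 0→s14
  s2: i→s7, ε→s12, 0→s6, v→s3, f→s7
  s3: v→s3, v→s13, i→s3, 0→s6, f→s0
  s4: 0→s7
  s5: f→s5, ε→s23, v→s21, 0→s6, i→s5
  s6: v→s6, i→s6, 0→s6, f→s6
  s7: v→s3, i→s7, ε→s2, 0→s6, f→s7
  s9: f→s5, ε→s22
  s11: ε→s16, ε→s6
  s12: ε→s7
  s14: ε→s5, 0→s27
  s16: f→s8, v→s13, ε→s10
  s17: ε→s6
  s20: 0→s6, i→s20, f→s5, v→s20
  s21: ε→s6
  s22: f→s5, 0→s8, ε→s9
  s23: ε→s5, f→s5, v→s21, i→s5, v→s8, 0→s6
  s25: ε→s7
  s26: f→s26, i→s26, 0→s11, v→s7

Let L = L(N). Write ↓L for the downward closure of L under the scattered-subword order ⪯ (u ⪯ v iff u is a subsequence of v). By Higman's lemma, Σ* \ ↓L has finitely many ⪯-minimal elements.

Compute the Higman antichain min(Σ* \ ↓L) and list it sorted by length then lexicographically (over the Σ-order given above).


|Q|=28, |F|=8, |δ|=61 (14 ε).
min D↑ (7 st, q0=0, F={2}): 0:v→1,0→2,i→0,f→0 1:v→3,0→2,i→1,f→1 2:v→2,0→2,i→2,f→2 3:v→3,0→2,i→3,f→4 4:v→5,0→2,i→4,f→4 5:v→5,0→2,i→5,f→6 6:v→2,0→2,i→6,f→6 [Hopcroft].
'0': run [17, 7] end={s10,s11,s13,s16,s17,s6,s8} rej; 1/1 deletions ∈↓L.
'vvfvfv': N↓-sim [17, 13, 10, 8, 6, 5, 3] end={s21,s6,s8} rej; 6/6 single-dels accept.
2 words, ⪯-incomp.

min(Σ*\↓L) = [0, vvfvfv].


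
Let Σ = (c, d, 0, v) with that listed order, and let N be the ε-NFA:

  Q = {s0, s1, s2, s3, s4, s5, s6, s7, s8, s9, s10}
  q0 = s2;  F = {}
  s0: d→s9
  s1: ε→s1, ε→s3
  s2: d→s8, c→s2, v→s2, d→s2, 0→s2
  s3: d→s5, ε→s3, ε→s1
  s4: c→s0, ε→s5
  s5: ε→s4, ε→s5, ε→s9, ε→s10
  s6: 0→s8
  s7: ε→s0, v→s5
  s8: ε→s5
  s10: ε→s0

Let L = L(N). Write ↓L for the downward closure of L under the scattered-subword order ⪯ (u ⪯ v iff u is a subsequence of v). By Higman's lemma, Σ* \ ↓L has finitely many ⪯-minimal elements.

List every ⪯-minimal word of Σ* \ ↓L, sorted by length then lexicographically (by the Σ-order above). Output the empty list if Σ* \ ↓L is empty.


min(Σ*\↓L) = [ε].

|Q|=11, |F|=0, |δ|=22 (12 ε).
min D↑ (1 st, q0=0, F={0}): 0:c→0,d→0,0→0,v→0 (ε-aug+det+¬).
ε ∈ L(D↑) ⇒ ↓L = ∅.


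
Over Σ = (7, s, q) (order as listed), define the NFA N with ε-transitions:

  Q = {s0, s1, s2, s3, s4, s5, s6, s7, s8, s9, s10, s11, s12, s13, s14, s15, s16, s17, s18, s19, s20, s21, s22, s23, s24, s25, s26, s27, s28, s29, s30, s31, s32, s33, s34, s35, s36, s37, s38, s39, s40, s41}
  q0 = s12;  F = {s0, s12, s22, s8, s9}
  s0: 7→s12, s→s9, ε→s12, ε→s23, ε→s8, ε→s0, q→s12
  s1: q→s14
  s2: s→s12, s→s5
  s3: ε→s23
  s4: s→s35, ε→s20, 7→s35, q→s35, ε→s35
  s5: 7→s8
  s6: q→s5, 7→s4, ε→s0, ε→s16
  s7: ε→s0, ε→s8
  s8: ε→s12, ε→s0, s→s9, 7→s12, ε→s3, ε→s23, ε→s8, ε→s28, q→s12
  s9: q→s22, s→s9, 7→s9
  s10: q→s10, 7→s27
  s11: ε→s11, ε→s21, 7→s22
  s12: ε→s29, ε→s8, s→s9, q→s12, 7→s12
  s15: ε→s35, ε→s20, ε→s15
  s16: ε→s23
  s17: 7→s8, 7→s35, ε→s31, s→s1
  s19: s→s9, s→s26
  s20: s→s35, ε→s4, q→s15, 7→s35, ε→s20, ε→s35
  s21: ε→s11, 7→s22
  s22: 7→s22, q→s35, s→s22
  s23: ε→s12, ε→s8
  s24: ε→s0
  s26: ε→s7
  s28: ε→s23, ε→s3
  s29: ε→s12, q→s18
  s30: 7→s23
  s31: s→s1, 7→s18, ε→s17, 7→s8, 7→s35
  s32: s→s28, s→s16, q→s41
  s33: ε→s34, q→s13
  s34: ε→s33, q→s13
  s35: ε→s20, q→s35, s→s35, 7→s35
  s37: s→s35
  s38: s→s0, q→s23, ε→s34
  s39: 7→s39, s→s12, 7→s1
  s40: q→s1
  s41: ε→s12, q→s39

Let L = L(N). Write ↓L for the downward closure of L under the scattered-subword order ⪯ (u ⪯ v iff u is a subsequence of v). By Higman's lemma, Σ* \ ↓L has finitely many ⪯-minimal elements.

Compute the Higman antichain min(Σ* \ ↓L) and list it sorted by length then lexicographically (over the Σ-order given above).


A = [sqq].

|Q|=42, |F|=5, |δ|=101 (43 ε).
min D↑ (4 st, q0=0, F={3}): 0:7→0,s→1,q→0 1:7→1,s→1,q→2 2:7→2,s→2,q→3 3:7→3,s→3,q→3.
'sqq': N↓-sim [14, 6, 5, 4] end={s15,s20,s35,s4} rej; 3/3 deletions ∈↓L.
1 words, ⪯-incomp.


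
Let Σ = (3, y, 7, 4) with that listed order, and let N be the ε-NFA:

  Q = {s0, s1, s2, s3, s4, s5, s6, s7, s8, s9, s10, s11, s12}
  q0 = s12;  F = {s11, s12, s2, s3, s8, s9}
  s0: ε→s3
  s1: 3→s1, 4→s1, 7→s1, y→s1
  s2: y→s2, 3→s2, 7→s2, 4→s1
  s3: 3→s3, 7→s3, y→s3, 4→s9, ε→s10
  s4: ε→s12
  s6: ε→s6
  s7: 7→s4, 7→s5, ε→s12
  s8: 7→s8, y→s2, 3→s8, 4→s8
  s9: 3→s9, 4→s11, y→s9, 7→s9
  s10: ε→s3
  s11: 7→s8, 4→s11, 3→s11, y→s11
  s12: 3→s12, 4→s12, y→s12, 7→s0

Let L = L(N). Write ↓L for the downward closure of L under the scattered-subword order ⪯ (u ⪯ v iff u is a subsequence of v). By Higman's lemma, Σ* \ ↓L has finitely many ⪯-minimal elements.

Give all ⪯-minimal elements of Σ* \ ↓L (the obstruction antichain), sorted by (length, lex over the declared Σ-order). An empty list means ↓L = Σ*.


min(Σ*\↓L) = [7447y4].

|Q|=13, |F|=6, |δ|=36 (6 ε).
min D↑ (7 st, q0=0, F={6}): 0:3→0,y→0,7→1,4→0 1:3→1,y→1,7→1,4→2 2:3→2,y→2,7→2,4→3 3:3→3,y→3,7→4,4→3 4:3→4,y→5,7→4,4→4 5:3→5,y→5,7→5,4→6 6:3→6,y→6,7→6,4→6 [Hopcroft].
'7447y4': run [9, 8, 5, 4, 3, 2, 1] end={s1} — reject; 6/6 del acc.
1 minimals (antichain).


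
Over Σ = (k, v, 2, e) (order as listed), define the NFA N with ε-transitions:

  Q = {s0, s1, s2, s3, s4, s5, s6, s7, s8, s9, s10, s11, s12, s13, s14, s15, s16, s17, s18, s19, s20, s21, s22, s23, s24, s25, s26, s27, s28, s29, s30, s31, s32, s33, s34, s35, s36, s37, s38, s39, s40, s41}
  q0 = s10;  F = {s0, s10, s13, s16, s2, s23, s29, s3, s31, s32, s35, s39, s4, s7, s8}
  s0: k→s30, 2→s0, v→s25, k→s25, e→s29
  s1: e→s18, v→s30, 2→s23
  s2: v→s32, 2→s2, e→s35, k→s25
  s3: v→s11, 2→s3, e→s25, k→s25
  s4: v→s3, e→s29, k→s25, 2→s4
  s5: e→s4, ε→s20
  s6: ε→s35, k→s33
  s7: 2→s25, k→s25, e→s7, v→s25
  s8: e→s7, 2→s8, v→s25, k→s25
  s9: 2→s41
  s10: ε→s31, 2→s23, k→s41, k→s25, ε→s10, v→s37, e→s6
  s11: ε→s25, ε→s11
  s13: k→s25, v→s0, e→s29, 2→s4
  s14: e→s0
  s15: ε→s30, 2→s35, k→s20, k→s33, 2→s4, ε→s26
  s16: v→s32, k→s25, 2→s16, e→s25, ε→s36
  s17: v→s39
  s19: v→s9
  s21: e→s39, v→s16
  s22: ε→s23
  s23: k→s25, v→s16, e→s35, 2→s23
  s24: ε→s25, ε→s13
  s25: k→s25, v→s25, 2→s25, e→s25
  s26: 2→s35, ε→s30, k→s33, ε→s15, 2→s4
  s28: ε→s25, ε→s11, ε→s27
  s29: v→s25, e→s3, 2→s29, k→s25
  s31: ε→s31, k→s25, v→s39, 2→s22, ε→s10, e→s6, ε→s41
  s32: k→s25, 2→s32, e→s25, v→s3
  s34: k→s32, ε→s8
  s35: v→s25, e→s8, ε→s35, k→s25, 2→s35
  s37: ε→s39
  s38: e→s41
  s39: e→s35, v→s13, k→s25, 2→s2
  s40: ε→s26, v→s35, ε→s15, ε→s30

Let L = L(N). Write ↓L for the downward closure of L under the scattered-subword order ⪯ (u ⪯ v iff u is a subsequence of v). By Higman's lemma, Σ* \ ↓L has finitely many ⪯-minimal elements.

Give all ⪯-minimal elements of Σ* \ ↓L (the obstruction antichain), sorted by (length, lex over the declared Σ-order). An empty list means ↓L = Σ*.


A = [k, ev, 2ve, vvvv, eee2, vveee].

|Q|=42, |F|=15, |δ|=113 (26 ε).
min D↑ (15 st, q0=0, F={1}): 0:k→1,v→2,2→3,e→4 1:k→1,v→1,2→1,e→1 2:k→1,v→5,2→6,e→4 3:k→1,v→7,2→3,e→4 4:k→1,v→1,2→4,e→8 5:k→1,v→9,2→10,e→11 6:k→1,v→12,2→6,e→4 7:k→1,v→12,2→7,e→1 8:k→1,v→1,2→8,e→13 9:k→1,v→1,2→9,e→11 10:k→1,v→14,2→10,e→11 11:k→1,v→1,2→11,e→14 12:k→1,v→14,2→12,e→1 13:k→1,v→1,2→1,e→13 14:k→1,v→1,2→14,e→1.
'k': N↓-sim [24, 4] end={s25,s30,s33,s41} ∉↓L; 1/1 deletions ∈↓L.
'ev': run [24, 9, 2] end={s11,s25} — reject; 2/2 single-dels accept.
'2ve': N↓-sim [24, 16, 6, 1] end={s25} rej; 3/3 deletions ∈↓L.
'vvvv': |S_i|=[24, 17, 9, 6, 2] end={s11,s25} — reject; 4/4 single-dels accept.
'eee2': N↓-sim [24, 9, 5, 2, 1] end={s25} — reject; 4/4 deletions ∈↓L.
'vveee': N↓-sim [24, 17, 9, 4, 3, 1] end={s25} ∉↓L; 5/5 del acc.
6 obstructions.


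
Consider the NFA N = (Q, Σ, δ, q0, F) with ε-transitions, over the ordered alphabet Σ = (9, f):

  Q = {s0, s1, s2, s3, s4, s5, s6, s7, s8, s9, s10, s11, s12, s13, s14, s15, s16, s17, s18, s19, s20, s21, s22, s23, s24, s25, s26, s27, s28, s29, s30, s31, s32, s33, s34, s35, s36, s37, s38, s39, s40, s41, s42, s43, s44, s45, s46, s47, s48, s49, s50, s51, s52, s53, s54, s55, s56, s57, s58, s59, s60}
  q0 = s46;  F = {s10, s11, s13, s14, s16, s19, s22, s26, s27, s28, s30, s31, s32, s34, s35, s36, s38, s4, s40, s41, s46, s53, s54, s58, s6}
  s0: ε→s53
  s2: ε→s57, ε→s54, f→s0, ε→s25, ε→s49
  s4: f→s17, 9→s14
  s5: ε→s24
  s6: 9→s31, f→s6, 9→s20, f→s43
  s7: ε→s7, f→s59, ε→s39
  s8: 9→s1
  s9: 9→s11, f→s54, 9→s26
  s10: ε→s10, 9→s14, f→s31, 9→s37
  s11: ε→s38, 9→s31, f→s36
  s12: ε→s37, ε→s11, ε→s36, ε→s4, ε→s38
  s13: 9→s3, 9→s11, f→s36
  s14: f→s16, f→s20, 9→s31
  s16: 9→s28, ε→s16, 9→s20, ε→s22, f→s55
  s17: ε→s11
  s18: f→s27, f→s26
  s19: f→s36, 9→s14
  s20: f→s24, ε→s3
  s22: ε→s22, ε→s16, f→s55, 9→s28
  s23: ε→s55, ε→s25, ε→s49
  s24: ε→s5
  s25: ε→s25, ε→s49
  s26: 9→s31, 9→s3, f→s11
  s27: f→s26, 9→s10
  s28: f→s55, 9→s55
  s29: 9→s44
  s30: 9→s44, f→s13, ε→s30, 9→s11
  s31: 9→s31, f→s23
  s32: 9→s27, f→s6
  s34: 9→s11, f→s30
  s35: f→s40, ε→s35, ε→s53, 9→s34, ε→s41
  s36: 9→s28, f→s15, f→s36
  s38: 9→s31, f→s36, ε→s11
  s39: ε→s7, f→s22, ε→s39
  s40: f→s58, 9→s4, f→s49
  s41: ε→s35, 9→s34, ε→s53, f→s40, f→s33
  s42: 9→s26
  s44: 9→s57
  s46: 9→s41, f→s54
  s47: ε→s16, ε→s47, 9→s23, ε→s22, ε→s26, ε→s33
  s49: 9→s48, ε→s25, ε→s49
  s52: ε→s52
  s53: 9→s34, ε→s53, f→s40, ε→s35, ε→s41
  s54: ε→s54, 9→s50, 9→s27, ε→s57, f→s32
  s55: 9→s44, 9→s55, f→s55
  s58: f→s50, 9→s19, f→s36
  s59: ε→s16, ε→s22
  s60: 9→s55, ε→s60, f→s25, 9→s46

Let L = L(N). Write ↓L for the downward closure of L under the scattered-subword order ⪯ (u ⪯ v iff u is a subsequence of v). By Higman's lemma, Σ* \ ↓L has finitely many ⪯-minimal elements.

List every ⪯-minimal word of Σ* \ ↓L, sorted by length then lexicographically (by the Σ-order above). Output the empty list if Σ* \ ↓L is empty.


A = [9999f, f99ff, f9f9f, fff9f, 999f99, 9fff99].

|Q|=61, |F|=25, |δ|=136 (52 ε).
min D↑ (22 st, q0=0, F={19}): 0:9→1,f→2 1:9→3,f→4 2:9→5,f→6 3:9→7,f→8 4:9→9,f→10 5:9→11,f→12 6:9→5,f→13 7:9→14,f→15 8:9→7,f→16 9:9→17,f→7 10:9→18,f→15 11:9→17,f→14 12:9→14,f→7 13:9→14,f→13 14:9→14,f→19 15:9→20,f→15 16:9→7,f→15 17:9→14,f→21 18:9→17,f→15 19:9→19,f→19 20:9→19,f→19 21:9→20,f→19.
'9999f': |S_i|=[42, 37, 28, 21, 13, 9] end={s23,s24,s25,s44,s48,s49,s5,s55,s57} — reject; 5/5 single-dels accept.
'f99ff': N↓-sim [42, 37, 28, 18, 15, 9] end={s23,s24,s25,s44,s48,s49,s5,s55,s57} rej; 5/5 deletions ∈↓L.
'f9f9f': N↓-sim [42, 37, 28, 21, 13, 9] end={s23,s24,s25,s44,s48,s49,s5,s55,s57} rej; 5/5 del acc.
'fff9f': run [42, 37, 32, 23, 13, 9] end={s23,s24,s25,s44,s48,s49,s5,s55,s57} rej; 5/5 deletions ∈↓L.
'999f99': |S_i|=[42, 37, 28, 21, 16, 9, 3] end={s44,s55,s57} — reject; 6/6 del acc.
'9fff99': run [42, 37, 30, 25, 17, 9, 3] end={s44,s55,s57} rej; 6/6 deletions ∈↓L.
6 minimals (antichain).


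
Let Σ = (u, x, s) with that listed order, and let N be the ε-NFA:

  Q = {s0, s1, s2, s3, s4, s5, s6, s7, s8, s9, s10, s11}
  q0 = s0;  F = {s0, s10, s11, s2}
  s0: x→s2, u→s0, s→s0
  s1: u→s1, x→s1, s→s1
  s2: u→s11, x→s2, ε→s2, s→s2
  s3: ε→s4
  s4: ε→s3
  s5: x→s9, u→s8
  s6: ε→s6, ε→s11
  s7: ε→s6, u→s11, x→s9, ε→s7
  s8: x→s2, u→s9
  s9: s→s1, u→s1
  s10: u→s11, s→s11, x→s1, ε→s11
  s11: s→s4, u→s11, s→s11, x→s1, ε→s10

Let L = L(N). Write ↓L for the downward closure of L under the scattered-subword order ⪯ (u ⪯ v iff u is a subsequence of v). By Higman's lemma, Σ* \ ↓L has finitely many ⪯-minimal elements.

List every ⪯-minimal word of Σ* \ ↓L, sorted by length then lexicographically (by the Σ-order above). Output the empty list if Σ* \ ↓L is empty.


A = [xux].

|Q|=12, |F|=4, |δ|=33 (9 ε).
min D↑ (4 st, q0=0, F={3}): 0:u→0,x→1,s→0 1:u→2,x→1,s→1 2:u→2,x→3,s→2 3:u→3,x→3,s→3 (ε-aug+det+¬).
'xux': N↓-sim [7, 6, 5, 1] end={s1} rej; 3/3 del acc.
1 minimals (antichain).


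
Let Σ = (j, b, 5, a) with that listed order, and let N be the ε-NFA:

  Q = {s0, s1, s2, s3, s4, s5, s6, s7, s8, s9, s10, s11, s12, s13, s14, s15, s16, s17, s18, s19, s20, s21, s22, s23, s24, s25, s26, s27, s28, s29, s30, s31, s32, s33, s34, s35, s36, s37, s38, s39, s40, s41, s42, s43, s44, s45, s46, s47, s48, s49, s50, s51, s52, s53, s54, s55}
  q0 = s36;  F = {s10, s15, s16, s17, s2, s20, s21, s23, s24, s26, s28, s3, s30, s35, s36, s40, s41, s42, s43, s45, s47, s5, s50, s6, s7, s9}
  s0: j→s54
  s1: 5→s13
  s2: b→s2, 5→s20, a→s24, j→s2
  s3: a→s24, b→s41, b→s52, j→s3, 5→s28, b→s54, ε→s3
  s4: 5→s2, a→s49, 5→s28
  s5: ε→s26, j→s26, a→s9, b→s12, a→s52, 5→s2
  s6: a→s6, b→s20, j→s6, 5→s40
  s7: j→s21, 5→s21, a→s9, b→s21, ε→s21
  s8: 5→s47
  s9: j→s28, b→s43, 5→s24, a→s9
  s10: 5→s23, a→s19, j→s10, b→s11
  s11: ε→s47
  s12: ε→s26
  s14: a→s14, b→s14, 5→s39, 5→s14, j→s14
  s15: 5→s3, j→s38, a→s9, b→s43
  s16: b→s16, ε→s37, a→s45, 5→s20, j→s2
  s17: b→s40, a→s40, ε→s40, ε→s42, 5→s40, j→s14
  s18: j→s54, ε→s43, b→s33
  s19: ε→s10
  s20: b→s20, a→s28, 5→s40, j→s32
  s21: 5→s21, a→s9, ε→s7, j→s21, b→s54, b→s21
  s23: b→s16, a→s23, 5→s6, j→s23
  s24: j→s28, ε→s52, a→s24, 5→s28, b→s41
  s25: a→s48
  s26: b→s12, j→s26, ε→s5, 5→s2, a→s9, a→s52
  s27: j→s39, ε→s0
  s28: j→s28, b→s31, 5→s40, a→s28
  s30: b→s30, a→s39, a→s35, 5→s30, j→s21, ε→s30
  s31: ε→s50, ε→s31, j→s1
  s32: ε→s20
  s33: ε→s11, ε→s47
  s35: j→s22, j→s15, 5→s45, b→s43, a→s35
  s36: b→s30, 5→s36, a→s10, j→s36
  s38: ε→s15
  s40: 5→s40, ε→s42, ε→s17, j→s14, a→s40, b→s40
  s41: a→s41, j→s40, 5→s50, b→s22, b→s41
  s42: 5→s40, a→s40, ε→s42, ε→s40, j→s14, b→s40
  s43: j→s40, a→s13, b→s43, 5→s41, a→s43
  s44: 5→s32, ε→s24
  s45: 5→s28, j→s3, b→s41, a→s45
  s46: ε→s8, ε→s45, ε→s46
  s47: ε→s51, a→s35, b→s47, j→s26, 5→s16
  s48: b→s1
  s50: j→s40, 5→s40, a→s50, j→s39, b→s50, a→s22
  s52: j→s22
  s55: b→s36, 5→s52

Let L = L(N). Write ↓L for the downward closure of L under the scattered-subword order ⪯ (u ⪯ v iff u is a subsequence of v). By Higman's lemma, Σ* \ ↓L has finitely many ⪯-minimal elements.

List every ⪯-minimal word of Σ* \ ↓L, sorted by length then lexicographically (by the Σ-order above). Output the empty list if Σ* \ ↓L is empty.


min(Σ*\↓L) = [babjj, a555j, bjaj5j].

|Q|=56, |F|=26, |δ|=166 (30 ε).
min D↑ (23 st, q0=0, F={22}): 0:j→0,b→1,5→0,a→2 1:j→3,b→1,5→1,a→4 2:j→2,b→5,5→6,a→2 3:j→3,b→3,5→3,a→7 4:j→8,b→9,5→10,a→4 5:j→11,b→5,5→12,a→4 6:j→6,b→12,5→13,a→6 7:j→14,b→9,5→15,a→7 8:j→8,b→9,5→16,a→7 9:j→17,b→9,5→18,a→9 10:j→16,b→18,5→14,a→10 11:j→11,b→11,5→19,a→7 12:j→19,b→12,5→20,a→10 13:j→13,b→20,5→17,a→13 14:j→14,b→21,5→17,a→14 15:j→14,b→18,5→14,a→15 16:j→16,b→18,5→14,a→15 17:j→22,b→17,5→17,a→17 18:j→17,b→18,5→21,a→18 19:j→19,b→19,5→20,a→15 20:j→20,b→20,5→17,a→14 21:j→17,b→21,5→17,a→21 22:j→22,b→22,5→22,a→22.
'babjj': run [41, 36, 22, 14, 8, 2] end={s14,s39} rej; 5/5 deletions ∈↓L.
'a555j': |S_i|=[41, 37, 24, 14, 6, 2] end={s14,s39} rej; 5/5 single-dels accept.
'bjaj5j': |S_i|=[41, 36, 28, 16, 11, 6, 2] end={s14,s39} rej; 6/6 single-dels accept.
3 obstructions.


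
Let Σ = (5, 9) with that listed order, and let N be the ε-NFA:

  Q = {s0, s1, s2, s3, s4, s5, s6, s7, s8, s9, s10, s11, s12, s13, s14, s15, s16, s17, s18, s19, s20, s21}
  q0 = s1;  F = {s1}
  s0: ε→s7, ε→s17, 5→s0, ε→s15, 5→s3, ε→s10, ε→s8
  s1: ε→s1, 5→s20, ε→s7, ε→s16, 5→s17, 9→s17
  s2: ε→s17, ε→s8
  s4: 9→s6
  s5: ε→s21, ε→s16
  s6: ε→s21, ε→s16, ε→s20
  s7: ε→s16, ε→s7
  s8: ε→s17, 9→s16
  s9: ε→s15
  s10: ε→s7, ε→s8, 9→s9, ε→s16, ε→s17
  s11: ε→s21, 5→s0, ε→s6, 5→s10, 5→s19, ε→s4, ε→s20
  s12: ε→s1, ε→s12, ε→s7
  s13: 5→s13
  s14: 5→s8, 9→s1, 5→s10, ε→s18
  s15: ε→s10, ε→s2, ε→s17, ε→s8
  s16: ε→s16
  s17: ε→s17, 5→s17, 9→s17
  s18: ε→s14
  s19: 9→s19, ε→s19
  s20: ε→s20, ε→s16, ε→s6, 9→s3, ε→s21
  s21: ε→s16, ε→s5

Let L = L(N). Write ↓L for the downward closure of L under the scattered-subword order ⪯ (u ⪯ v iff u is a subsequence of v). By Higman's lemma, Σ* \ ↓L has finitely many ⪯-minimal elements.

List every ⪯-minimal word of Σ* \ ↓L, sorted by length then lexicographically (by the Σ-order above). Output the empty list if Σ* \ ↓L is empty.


|Q|=22, |F|=1, |δ|=64 (45 ε).
min D↑ (2 st, q0=0, F={1}): 0:5→1,9→1 1:5→1,9→1 [Hopcroft].
'5': run [9, 7] end={s16,s17,s20,s21,s3,s5,s6} — reject; 1/1 deletions ∈↓L.
'9': |S_i|=[9, 2] end={s17,s3} ∉↓L; 1/1 del acc.
2 words, ⪯-incomp.

A = [5, 9].


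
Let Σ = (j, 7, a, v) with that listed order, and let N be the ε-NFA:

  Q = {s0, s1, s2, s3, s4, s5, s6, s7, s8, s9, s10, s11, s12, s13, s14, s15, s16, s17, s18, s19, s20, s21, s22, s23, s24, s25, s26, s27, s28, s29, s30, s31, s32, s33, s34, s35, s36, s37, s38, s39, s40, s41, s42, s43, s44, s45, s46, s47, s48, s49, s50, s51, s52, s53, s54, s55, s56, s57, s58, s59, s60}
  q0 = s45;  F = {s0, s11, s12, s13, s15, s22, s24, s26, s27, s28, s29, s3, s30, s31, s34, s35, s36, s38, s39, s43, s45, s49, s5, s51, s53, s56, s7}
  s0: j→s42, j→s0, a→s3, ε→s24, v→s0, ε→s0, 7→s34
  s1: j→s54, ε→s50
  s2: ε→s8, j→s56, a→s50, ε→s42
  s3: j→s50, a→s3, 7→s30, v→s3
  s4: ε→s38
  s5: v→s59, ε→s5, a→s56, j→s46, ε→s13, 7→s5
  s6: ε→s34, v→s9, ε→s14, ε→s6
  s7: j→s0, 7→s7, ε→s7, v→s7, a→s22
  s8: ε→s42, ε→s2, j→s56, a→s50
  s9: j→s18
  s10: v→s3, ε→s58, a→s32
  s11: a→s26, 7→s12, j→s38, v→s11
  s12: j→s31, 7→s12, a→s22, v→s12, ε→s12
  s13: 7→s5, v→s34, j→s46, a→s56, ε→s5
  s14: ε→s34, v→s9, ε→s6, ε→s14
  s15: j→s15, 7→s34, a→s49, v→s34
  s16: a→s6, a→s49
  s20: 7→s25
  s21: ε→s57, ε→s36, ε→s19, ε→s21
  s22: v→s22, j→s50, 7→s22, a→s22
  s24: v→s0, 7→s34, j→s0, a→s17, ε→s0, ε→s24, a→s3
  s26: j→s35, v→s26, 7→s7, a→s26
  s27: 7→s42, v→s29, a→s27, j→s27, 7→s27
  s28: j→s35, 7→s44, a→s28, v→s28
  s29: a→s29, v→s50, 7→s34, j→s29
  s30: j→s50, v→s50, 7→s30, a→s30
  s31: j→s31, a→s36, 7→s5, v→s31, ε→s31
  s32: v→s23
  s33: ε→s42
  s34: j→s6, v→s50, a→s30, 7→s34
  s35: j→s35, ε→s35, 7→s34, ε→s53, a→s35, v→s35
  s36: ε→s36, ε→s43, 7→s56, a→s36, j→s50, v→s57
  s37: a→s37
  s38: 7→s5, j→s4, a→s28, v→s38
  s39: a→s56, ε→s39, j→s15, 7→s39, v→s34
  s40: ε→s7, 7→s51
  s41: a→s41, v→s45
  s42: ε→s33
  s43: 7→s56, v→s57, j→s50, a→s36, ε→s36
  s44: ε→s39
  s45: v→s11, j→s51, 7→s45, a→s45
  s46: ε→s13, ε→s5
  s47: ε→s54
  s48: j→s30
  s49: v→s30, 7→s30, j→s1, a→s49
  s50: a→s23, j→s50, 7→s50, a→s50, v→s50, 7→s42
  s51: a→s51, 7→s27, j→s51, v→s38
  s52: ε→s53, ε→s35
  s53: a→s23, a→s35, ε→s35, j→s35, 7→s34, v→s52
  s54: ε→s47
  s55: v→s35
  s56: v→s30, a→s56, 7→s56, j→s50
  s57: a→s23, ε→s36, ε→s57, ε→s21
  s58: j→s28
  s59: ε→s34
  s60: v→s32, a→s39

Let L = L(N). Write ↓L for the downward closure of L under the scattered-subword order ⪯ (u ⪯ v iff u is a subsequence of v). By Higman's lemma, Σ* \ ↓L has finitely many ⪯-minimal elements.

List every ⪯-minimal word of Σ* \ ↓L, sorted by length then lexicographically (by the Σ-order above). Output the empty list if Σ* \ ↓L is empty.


|Q|=61, |F|=27, |δ|=190 (48 ε).
min D↑ (24 st, q0=0, F={15}): 0:j→1,7→0,a→0,v→2 1:j→1,7→3,a→1,v→4 2:j→4,7→5,a→6,v→2 3:j→3,7→3,a→3,v→7 4:j→4,7→8,a→9,v→4 5:j→10,7→5,a→11,v→5 6:j→12,7→13,a→6,v→6 7:j→7,7→14,a→7,v→15 8:j→8,7→8,a→16,v→14 9:j→12,7→17,a→9,v→9 10:j→10,7→8,a→18,v→10 11:j→15,7→11,a→11,v→11 12:j→12,7→14,a→12,v→12 13:j→19,7→13,a→11,v→13 14:j→14,7→14,a→20,v→15 15:j→15,7→15,a→15,v→15 16:j→15,7→16,a→16,v→20 17:j→21,7→17,a→16,v→14 18:j→15,7→16,a→18,v→18 19:j→19,7→14,a→22,v→19 20:j→15,7→20,a→20,v→15 21:j→21,7→14,a→23,v→14 22:j→15,7→20,a→22,v→22 23:j→15,7→20,a→23,v→20 (ε-aug+det+¬).
'j7vv': run [47, 41, 24, 12, 6] end={s18,s23,s33,s42,s50,s9} ∉↓L; 4/4 deletions ∈↓L.
'v7aj': N↓-sim [47, 44, 35, 18, 7] end={s1,s23,s33,s42,s47,s50,s54} ∉↓L; 4/4 deletions ∈↓L.
'vaj7v': N↓-sim [47, 44, 35, 23, 10, 6] end={s18,s23,s33,s42,s50,s9} ∉↓L; 5/5 deletions ∈↓L.
3 obstructions.

min(Σ*\↓L) = [j7vv, v7aj, vaj7v].


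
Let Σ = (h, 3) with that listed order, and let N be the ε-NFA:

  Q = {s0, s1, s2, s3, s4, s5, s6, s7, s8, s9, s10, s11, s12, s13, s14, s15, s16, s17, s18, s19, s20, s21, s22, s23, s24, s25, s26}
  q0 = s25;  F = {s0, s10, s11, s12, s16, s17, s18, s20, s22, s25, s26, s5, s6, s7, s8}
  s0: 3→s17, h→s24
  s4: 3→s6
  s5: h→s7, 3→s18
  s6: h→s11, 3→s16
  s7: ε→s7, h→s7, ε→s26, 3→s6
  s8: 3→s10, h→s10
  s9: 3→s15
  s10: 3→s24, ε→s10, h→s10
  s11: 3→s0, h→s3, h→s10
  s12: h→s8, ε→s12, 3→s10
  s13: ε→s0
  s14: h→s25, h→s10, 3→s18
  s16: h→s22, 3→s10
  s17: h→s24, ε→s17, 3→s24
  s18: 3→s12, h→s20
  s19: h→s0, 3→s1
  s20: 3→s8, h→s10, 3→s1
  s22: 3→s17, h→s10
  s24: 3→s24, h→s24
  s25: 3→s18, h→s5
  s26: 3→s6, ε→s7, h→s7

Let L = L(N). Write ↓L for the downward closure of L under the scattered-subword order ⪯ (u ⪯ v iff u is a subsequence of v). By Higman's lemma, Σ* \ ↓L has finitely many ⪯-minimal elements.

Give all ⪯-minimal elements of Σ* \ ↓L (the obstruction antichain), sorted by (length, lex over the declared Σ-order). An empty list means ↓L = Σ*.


Antichain: [3hh3, 3333, hh3h3h].

|Q|=27, |F|=15, |δ|=48 (7 ε).
min D↑ (15 st, q0=0, F={11}): 0:h→1,3→2 1:h→3,3→2 2:h→4,3→5 3:h→3,3→6 4:h→7,3→8 5:h→8,3→7 6:h→9,3→10 7:h→7,3→11 8:h→7,3→7 9:h→7,3→12 10:h→13,3→7 11:h→11,3→11 12:h→11,3→14 13:h→7,3→14 14:h→11,3→11 [Hopcroft].
'3hh3': |S_i|=[18, 14, 10, 3, 1] end={s24} rej; 4/4 del acc.
'3333': |S_i|=[18, 14, 9, 3, 1] end={s24} rej; 4/4 single-dels accept.
'hh3h3h': run [18, 17, 14, 11, 7, 3, 1] end={s24} rej; 6/6 del acc.
3 minimals (antichain).


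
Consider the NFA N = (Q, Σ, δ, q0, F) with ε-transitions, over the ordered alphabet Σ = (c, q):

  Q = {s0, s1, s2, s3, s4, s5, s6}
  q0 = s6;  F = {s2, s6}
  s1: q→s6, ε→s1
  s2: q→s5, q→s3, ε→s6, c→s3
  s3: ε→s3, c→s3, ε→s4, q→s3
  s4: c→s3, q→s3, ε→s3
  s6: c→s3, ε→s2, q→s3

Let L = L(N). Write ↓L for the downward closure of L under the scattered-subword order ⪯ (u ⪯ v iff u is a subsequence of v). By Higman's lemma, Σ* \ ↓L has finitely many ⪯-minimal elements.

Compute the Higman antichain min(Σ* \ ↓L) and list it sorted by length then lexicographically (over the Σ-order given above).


|Q|=7, |F|=2, |δ|=16 (6 ε).
min D↑ (2 st, q0=0, F={1}): 0:c→1,q→1 1:c→1,q→1 [Hopcroft].
'c': N↓-sim [5, 2] end={s3,s4} ∉↓L; 1/1 single-dels accept.
'q': run [5, 3] end={s3,s4,s5} rej; 1/1 del acc.
2 minimals (antichain).

min(Σ*\↓L) = [c, q].


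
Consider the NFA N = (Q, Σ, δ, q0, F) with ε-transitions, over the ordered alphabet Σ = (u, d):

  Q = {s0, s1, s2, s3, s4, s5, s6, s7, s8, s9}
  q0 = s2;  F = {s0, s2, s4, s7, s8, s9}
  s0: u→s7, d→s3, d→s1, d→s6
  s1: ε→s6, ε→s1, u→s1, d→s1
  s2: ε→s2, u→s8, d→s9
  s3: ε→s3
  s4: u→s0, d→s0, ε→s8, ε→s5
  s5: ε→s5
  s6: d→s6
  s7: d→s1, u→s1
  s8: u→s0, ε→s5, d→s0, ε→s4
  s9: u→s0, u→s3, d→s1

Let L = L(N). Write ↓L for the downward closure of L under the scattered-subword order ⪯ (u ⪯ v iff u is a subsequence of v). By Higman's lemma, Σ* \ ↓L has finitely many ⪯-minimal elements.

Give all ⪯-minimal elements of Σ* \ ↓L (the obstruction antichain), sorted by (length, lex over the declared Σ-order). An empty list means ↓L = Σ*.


min(Σ*\↓L) = [dd, uud, uuuu, uduu, duuu].

|Q|=10, |F|=6, |δ|=27 (9 ε).
min D↑ (6 st, q0=0, F={4}): 0:u→1,d→2 1:u→3,d→3 2:u→3,d→4 3:u→5,d→4 4:u→4,d→4 5:u→4,d→4.
'dd': |S_i|=[10, 6, 3] end={s1,s3,s6} — reject; 2/2 deletions ∈↓L.
'uud': run [10, 8, 5, 3] end={s1,s3,s6} — reject; 3/3 deletions ∈↓L.
'uuuu': |S_i|=[10, 8, 5, 3, 2] end={s1,s6} rej; 4/4 deletions ∈↓L.
'uduu': |S_i|=[10, 8, 5, 3, 2] end={s1,s6} rej; 4/4 single-dels accept.
'duuu': |S_i|=[10, 6, 5, 3, 2] end={s1,s6} rej; 4/4 del acc.
5 minimals (antichain).


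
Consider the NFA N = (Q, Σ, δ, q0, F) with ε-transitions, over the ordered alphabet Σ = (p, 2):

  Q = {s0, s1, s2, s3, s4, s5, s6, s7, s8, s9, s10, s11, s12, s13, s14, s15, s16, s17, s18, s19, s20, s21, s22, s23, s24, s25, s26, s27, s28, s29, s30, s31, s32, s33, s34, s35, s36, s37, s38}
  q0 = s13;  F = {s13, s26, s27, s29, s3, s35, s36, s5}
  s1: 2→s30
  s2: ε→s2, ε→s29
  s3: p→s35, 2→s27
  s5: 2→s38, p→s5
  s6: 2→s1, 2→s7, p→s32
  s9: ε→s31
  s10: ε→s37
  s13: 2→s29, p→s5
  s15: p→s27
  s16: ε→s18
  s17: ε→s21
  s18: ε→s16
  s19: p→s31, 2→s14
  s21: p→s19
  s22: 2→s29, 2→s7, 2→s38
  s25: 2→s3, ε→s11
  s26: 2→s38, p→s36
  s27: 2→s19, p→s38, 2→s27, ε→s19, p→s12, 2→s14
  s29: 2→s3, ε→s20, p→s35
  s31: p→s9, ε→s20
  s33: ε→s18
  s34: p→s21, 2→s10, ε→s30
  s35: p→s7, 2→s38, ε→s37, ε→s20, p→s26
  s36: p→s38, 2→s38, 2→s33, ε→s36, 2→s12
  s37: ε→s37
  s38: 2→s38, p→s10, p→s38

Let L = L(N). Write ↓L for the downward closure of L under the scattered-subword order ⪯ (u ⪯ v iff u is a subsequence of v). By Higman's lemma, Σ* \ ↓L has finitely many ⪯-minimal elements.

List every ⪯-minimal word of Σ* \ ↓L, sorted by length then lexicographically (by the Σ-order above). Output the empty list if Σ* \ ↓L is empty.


|Q|=39, |F|=8, |δ|=57 (17 ε).
min D↑ (9 st, q0=0, F={3}): 0:p→1,2→2 1:p→1,2→3 2:p→4,2→5 3:p→3,2→3 4:p→6,2→3 5:p→4,2→7 6:p→8,2→3 7:p→3,2→7 8:p→3,2→3 (ε-aug+det+¬).
'p2': N↓-sim [21, 15, 7] end={s10,s12,s16,s18,s33,s37,s38} ∉↓L; 2/2 deletions ∈↓L.
'222p': run [21, 19, 18, 13, 7] end={s10,s12,s20,s31,s37,s38,s9} — reject; 4/4 single-dels accept.
'2pppp': run [21, 19, 14, 13, 11, 6] end={s10,s20,s31,s37,s38,s9} ∉↓L; 5/5 single-dels accept.
3 words, ⪯-incomp.

Antichain: [p2, 222p, 2pppp].


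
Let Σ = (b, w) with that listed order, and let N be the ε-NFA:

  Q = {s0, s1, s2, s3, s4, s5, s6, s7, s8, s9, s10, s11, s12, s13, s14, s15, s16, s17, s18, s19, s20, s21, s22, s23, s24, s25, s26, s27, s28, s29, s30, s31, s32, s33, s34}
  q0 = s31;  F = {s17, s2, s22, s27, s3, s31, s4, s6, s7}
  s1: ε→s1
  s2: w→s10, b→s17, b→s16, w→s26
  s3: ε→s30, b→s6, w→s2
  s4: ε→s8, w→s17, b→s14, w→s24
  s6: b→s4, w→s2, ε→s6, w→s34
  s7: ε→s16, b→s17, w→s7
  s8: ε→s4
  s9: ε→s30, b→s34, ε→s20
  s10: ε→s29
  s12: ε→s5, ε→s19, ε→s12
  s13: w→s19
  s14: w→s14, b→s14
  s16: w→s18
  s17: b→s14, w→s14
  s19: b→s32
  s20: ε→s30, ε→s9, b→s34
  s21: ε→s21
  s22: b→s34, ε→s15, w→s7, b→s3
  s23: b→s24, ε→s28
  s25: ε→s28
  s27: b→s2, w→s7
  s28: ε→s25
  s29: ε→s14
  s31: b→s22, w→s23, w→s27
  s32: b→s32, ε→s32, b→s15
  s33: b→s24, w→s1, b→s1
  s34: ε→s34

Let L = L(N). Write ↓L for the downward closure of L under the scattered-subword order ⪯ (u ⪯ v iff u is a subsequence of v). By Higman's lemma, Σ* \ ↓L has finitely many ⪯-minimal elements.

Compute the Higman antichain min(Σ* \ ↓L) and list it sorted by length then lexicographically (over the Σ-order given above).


Antichain: [wbw, bbww, bwbb, wbbb, wwbb, bbbbb].

|Q|=35, |F|=9, |δ|=59 (22 ε).
min D↑ (10 st, q0=0, F={8}): 0:b→1,w→2 1:b→3,w→4 2:b→5,w→4 3:b→6,w→5 4:b→7,w→4 5:b→7,w→8 6:b→9,w→5 7:b→8,w→8 8:b→8,w→8 9:b→8,w→7 [Hopcroft].
'wbw': |S_i|=[23, 15, 9, 5] end={s10,s14,s18,s26,s29} rej; 3/3 single-dels accept.
'bbww': run [23, 18, 15, 10, 5] end={s10,s14,s18,s26,s29} — reject; 4/4 single-dels accept.
'bwbb': N↓-sim [23, 18, 11, 4, 1] end={s14} — reject; 4/4 del acc.
'wbbb': |S_i|=[23, 15, 9, 4, 1] end={s14} ∉↓L; 4/4 deletions ∈↓L.
'wwbb': |S_i|=[23, 15, 8, 2, 1] end={s14} — reject; 4/4 single-dels accept.
'bbbbb': |S_i|=[23, 18, 15, 13, 7, 1] end={s14} ∉↓L; 5/5 deletions ∈↓L.
6 minimals (antichain).
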